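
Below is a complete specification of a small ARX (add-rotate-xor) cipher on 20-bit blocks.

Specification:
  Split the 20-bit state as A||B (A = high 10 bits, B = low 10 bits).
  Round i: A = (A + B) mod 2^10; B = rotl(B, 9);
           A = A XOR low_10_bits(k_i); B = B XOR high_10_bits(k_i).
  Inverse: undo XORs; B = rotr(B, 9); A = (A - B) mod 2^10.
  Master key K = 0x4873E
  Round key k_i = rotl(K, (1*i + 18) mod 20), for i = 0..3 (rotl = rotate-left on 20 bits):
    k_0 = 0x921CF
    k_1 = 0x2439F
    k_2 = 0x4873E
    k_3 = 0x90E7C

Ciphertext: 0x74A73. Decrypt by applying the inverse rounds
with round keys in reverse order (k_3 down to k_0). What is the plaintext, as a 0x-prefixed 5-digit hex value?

0xAA0DB

s_0 = ciphertext = 0x74A73
s_1 = InvRound(s_0, k_3) = 0xD3860
s_2 = InvRound(s_1, k_2) = 0x7BA82
s_3 = InvRound(s_2, k_1) = 0x93025
s_4 = InvRound(s_3, k_0) = 0xAA0DB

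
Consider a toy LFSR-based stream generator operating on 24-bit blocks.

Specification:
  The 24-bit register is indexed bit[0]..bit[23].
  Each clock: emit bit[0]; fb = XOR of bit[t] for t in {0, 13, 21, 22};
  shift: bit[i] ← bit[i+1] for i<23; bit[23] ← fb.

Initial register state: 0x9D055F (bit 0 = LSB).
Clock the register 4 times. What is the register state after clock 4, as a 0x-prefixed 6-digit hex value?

reg_0 = 0x9D055F
clock 1: out=1, reg = 0xCE82AF
clock 2: out=1, reg = 0x674157
clock 3: out=1, reg = 0xB3A0AB
clock 4: out=1, reg = 0xD9D055

0xD9D055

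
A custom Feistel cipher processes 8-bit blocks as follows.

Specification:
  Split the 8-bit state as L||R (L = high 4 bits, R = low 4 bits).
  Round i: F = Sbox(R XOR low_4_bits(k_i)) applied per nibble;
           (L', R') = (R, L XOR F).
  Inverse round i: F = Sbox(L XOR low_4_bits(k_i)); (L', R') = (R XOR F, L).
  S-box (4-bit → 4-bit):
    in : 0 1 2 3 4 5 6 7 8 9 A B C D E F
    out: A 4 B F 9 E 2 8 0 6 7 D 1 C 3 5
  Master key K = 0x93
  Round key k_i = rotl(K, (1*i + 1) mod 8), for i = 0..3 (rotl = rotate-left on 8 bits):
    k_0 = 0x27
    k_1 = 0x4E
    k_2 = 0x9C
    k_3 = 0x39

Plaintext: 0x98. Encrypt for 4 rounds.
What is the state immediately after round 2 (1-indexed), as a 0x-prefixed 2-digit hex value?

s_0 = plaintext = 0x98
s_1 = Round(s_0, k_0) = 0x8C
s_2 = Round(s_1, k_1) = 0xC3
s_3 = Round(s_2, k_2) = 0x39
s_4 = Round(s_3, k_3) = 0x99

0xC3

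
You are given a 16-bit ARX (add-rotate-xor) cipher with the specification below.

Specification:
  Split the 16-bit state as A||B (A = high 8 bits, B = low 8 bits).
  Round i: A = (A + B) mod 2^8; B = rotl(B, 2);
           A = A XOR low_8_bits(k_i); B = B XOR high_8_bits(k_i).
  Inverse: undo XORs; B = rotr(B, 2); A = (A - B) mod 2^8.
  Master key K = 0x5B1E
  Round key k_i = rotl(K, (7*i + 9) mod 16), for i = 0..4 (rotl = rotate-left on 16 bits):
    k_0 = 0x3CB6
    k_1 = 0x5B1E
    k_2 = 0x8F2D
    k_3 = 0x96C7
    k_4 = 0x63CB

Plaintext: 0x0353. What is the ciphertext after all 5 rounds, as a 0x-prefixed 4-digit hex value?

0x7866

s_0 = plaintext = 0x0353
s_1 = Round(s_0, k_0) = 0xE071
s_2 = Round(s_1, k_1) = 0x4F9E
s_3 = Round(s_2, k_2) = 0xC0F5
s_4 = Round(s_3, k_3) = 0x7241
s_5 = Round(s_4, k_4) = 0x7866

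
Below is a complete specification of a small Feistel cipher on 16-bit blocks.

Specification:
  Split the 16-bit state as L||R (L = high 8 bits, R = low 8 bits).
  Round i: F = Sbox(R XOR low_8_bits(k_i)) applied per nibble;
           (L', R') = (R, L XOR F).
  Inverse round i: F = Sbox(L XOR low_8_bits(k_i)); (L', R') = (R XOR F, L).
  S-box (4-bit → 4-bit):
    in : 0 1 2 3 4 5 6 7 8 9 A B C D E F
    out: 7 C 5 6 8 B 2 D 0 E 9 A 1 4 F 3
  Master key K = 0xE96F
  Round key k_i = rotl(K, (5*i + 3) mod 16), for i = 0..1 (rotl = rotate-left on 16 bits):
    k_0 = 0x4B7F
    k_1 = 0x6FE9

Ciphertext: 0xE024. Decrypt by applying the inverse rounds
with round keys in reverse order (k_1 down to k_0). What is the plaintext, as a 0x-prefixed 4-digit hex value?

s_0 = ciphertext = 0xE024
s_1 = InvRound(s_0, k_1) = 0x5AE0
s_2 = InvRound(s_1, k_0) = 0xBB5A

0xBB5A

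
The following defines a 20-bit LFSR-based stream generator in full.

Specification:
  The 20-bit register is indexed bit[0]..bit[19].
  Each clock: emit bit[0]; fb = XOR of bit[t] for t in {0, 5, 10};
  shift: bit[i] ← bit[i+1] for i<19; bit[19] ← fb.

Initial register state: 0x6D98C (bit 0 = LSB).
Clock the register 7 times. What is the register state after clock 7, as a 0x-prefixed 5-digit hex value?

reg_0 = 0x6D98C
clock 1: out=0, reg = 0x36CC6
clock 2: out=0, reg = 0x9B663
clock 3: out=1, reg = 0xCDB31
clock 4: out=1, reg = 0x66D98
clock 5: out=0, reg = 0xB36CC
clock 6: out=0, reg = 0xD9B66
clock 7: out=0, reg = 0xECDB3

0xECDB3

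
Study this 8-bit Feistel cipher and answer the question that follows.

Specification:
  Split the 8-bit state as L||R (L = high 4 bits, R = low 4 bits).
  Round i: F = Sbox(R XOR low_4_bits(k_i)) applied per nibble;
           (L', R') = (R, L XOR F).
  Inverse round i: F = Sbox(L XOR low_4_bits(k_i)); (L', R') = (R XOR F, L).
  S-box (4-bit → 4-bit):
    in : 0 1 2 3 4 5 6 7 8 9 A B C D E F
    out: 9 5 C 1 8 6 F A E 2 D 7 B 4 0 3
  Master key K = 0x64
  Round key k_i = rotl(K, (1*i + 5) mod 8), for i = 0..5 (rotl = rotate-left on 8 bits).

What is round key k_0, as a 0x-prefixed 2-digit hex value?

K = 0x64
k_0 = rotl(K, (1*0+5) mod 8) = rotl(K, 5) = 0x8C

0x8C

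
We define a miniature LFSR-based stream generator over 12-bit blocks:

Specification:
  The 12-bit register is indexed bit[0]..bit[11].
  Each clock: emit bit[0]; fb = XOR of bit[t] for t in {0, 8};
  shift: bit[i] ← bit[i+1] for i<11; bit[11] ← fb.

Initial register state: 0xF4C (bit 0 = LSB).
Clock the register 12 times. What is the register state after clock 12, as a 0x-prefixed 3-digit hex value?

reg_0 = 0xF4C
clock 1: out=0, reg = 0xFA6
clock 2: out=0, reg = 0xFD3
clock 3: out=1, reg = 0x7E9
clock 4: out=1, reg = 0x3F4
clock 5: out=0, reg = 0x9FA
clock 6: out=0, reg = 0xCFD
clock 7: out=1, reg = 0xE7E
clock 8: out=0, reg = 0x73F
clock 9: out=1, reg = 0x39F
clock 10: out=1, reg = 0x1CF
clock 11: out=1, reg = 0x0E7
clock 12: out=1, reg = 0x873

0x873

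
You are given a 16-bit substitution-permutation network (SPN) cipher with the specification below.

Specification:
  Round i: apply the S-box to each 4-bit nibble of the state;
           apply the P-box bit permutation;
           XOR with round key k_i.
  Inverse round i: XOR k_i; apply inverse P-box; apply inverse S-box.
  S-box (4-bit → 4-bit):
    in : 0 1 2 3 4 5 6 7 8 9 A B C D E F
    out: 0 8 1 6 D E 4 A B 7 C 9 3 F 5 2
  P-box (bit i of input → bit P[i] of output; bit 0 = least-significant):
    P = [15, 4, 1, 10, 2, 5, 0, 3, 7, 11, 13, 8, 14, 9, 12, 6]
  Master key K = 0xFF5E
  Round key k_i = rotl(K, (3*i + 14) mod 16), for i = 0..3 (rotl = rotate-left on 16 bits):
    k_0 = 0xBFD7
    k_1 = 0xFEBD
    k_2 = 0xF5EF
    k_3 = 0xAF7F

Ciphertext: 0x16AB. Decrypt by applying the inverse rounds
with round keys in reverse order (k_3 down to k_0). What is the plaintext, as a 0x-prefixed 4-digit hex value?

0xBA89

s_0 = ciphertext = 0x16AB
s_1 = InvRound(s_0, k_3) = 0xAD2C
s_2 = InvRound(s_1, k_2) = 0x4C66
s_3 = InvRound(s_2, k_1) = 0x5EA9
s_4 = InvRound(s_3, k_0) = 0xBA89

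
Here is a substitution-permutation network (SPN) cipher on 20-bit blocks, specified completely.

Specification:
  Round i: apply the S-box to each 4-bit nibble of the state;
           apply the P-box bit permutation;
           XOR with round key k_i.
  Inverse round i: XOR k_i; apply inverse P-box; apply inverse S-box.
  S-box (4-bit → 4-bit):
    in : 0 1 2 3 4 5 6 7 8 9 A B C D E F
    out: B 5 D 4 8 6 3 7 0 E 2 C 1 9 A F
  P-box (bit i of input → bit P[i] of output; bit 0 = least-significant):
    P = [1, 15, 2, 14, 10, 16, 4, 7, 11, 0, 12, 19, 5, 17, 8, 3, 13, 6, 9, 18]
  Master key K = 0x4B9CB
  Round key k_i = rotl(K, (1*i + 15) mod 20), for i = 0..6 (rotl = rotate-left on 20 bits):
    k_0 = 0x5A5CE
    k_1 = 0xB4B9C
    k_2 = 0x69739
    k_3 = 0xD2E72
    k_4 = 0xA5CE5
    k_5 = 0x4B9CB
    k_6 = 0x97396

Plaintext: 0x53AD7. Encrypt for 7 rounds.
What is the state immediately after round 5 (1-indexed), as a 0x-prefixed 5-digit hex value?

0xAC7CB

s_0 = plaintext = 0x53AD7
s_1 = Round(s_0, k_0) = 0x52209
s_2 = Round(s_1, k_1) = 0x29470
s_3 = Round(s_2, k_2) = 0x97023
s_4 = Round(s_3, k_3) = 0x32187
s_5 = Round(s_4, k_4) = 0xAC7CB
s_6 = Round(s_5, k_5) = 0x4E5AE
s_7 = Round(s_6, k_6) = 0xEA39F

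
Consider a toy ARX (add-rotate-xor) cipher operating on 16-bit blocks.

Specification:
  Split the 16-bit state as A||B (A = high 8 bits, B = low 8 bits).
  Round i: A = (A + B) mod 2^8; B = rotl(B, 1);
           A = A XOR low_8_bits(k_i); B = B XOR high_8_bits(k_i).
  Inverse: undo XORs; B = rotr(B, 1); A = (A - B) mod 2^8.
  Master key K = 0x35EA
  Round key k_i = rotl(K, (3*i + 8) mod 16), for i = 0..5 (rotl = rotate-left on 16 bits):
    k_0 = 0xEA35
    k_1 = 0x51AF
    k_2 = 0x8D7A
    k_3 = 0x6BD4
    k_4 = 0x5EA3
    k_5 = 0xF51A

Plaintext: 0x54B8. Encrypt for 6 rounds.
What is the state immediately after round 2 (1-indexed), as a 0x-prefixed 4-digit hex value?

s_0 = plaintext = 0x54B8
s_1 = Round(s_0, k_0) = 0x399B
s_2 = Round(s_1, k_1) = 0x7B66
s_3 = Round(s_2, k_2) = 0x9B41
s_4 = Round(s_3, k_3) = 0x08E9
s_5 = Round(s_4, k_4) = 0x528D
s_6 = Round(s_5, k_5) = 0xC5EE

0x7B66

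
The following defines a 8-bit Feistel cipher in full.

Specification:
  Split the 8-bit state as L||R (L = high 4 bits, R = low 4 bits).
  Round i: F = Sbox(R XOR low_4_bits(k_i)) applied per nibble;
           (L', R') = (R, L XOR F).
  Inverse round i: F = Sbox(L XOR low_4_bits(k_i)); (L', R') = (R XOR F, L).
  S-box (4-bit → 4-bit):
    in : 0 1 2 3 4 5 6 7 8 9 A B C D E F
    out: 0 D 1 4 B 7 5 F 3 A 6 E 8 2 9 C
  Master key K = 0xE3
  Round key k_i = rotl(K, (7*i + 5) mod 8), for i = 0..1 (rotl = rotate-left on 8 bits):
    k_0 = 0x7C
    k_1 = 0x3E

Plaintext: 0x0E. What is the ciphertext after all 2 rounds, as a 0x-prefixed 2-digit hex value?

0x12

s_0 = plaintext = 0x0E
s_1 = Round(s_0, k_0) = 0xE1
s_2 = Round(s_1, k_1) = 0x12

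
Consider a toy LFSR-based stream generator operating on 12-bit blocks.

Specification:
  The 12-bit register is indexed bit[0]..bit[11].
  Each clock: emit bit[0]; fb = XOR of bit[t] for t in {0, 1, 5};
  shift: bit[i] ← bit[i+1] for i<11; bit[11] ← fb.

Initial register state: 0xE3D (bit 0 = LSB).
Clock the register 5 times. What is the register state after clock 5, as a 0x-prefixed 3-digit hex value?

reg_0 = 0xE3D
clock 1: out=1, reg = 0x71E
clock 2: out=0, reg = 0xB8F
clock 3: out=1, reg = 0x5C7
clock 4: out=1, reg = 0x2E3
clock 5: out=1, reg = 0x971

0x971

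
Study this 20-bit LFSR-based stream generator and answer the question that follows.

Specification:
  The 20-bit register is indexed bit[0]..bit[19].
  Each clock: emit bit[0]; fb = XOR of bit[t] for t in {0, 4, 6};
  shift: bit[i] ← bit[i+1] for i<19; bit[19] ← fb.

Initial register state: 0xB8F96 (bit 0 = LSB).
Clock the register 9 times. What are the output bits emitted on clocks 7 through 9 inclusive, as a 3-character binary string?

reg_0 = 0xB8F96
clock 1: out=0, reg = 0xDC7CB
clock 2: out=1, reg = 0x6E3E5
clock 3: out=1, reg = 0x371F2
clock 4: out=0, reg = 0x1B8F9
clock 5: out=1, reg = 0x8DC7C
clock 6: out=0, reg = 0x46E3E
clock 7: out=0, reg = 0xA371F
clock 8: out=1, reg = 0x51B8F
clock 9: out=1, reg = 0xA8DC7

011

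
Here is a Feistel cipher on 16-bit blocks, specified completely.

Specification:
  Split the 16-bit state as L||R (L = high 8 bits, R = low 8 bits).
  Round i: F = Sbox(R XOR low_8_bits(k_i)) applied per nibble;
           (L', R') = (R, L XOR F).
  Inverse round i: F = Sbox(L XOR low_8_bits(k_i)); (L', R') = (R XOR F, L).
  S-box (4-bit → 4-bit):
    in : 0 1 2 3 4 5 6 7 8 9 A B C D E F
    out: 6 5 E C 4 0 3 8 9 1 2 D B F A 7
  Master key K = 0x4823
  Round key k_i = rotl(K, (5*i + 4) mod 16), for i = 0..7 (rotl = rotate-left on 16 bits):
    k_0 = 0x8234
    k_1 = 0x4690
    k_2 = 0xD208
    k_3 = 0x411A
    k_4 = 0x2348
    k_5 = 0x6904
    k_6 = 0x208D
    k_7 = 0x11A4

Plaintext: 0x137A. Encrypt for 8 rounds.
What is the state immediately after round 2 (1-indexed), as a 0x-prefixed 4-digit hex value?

s_0 = plaintext = 0x137A
s_1 = Round(s_0, k_0) = 0x7A59
s_2 = Round(s_1, k_1) = 0x59CB
s_3 = Round(s_2, k_2) = 0xCBE5
s_4 = Round(s_3, k_3) = 0xE5BC
s_5 = Round(s_4, k_4) = 0xBC91
s_6 = Round(s_5, k_5) = 0x91AC
s_7 = Round(s_6, k_6) = 0xAC74
s_8 = Round(s_7, k_7) = 0x745A

0x59CB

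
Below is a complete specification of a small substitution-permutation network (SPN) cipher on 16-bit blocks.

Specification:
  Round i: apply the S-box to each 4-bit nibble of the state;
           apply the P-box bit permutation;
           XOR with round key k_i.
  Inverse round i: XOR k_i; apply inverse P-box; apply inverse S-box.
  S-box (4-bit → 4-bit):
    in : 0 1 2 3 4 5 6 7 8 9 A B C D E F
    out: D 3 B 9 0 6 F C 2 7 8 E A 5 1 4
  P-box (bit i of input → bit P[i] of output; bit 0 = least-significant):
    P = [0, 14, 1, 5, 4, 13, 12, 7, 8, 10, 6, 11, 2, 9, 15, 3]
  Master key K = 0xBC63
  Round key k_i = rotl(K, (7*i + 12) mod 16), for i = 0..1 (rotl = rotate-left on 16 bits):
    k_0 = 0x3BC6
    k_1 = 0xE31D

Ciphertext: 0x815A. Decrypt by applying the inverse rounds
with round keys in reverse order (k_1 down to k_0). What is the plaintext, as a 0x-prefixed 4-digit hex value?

0x358D

s_0 = ciphertext = 0x815A
s_1 = InvRound(s_0, k_1) = 0x1F89
s_2 = InvRound(s_1, k_0) = 0x358D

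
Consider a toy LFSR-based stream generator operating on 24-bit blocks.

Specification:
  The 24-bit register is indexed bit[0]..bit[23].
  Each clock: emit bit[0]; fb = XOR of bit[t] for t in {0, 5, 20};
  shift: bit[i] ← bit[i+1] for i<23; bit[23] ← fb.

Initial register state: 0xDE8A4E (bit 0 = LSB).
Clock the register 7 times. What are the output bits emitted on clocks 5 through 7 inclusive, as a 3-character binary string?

reg_0 = 0xDE8A4E
clock 1: out=0, reg = 0xEF4527
clock 2: out=1, reg = 0x77A293
clock 3: out=1, reg = 0x3BD149
clock 4: out=1, reg = 0x1DE8A4
clock 5: out=0, reg = 0x0EF452
clock 6: out=0, reg = 0x077A29
clock 7: out=1, reg = 0x03BD14

001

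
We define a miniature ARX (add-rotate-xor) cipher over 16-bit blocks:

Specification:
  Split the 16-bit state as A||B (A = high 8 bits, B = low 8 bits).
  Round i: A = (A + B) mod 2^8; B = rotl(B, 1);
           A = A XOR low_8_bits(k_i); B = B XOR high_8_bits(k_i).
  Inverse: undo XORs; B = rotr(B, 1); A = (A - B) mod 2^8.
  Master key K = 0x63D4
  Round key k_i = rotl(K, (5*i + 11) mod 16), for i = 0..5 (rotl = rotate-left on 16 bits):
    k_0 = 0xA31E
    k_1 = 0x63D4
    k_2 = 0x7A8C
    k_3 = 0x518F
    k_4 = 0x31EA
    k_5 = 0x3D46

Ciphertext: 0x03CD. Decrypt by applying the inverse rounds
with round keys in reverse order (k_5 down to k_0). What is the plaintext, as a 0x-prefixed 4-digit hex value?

s_0 = ciphertext = 0x03CD
s_1 = InvRound(s_0, k_5) = 0xCD78
s_2 = InvRound(s_1, k_4) = 0x83A4
s_3 = InvRound(s_2, k_3) = 0x12FA
s_4 = InvRound(s_3, k_2) = 0x5E40
s_5 = InvRound(s_4, k_1) = 0xF991
s_6 = InvRound(s_5, k_0) = 0xCE19

0xCE19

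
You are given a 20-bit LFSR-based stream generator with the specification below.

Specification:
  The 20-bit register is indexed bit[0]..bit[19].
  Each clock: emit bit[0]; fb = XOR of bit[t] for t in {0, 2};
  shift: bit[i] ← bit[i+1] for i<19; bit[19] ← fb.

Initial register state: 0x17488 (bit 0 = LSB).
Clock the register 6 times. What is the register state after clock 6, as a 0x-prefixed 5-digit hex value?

0xA85D2

reg_0 = 0x17488
clock 1: out=0, reg = 0x0BA44
clock 2: out=0, reg = 0x85D22
clock 3: out=0, reg = 0x42E91
clock 4: out=1, reg = 0xA1748
clock 5: out=0, reg = 0x50BA4
clock 6: out=0, reg = 0xA85D2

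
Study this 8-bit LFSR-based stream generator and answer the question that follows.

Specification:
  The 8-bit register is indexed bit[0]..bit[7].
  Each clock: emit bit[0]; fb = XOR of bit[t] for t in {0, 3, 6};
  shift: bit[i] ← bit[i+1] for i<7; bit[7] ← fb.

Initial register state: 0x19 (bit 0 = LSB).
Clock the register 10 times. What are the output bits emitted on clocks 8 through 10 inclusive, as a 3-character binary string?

001

reg_0 = 0x19
clock 1: out=1, reg = 0x0C
clock 2: out=0, reg = 0x86
clock 3: out=0, reg = 0x43
clock 4: out=1, reg = 0x21
clock 5: out=1, reg = 0x90
clock 6: out=0, reg = 0x48
clock 7: out=0, reg = 0x24
clock 8: out=0, reg = 0x12
clock 9: out=0, reg = 0x09
clock 10: out=1, reg = 0x04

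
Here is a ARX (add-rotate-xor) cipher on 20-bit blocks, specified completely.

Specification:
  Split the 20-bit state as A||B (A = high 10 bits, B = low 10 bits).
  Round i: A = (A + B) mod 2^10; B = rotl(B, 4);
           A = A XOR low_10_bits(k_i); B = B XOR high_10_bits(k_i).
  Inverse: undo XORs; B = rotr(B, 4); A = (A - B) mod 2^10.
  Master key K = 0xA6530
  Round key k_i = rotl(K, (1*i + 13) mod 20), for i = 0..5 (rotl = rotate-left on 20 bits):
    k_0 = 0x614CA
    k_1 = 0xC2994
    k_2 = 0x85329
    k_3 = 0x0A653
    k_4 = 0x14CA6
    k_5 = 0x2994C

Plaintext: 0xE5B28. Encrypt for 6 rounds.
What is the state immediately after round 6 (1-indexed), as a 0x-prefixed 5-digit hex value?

0x7C976

s_0 = plaintext = 0xE5B28
s_1 = Round(s_0, k_0) = 0x9D309
s_2 = Round(s_1, k_1) = 0x3A796
s_3 = Round(s_2, k_2) = 0xD5B7A
s_4 = Round(s_3, k_3) = 0x20F84
s_5 = Round(s_4, k_4) = 0x2841D
s_6 = Round(s_5, k_5) = 0x7C976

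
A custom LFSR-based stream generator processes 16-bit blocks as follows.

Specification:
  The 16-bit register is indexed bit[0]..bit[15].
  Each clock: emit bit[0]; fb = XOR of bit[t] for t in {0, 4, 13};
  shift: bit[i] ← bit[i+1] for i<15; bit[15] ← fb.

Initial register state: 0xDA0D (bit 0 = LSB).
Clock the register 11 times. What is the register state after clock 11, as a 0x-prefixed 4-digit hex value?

0xC67B

reg_0 = 0xDA0D
clock 1: out=1, reg = 0xED06
clock 2: out=0, reg = 0xF683
clock 3: out=1, reg = 0x7B41
clock 4: out=1, reg = 0x3DA0
clock 5: out=0, reg = 0x9ED0
clock 6: out=0, reg = 0xCF68
clock 7: out=0, reg = 0x67B4
clock 8: out=0, reg = 0x33DA
clock 9: out=0, reg = 0x19ED
clock 10: out=1, reg = 0x8CF6
clock 11: out=0, reg = 0xC67B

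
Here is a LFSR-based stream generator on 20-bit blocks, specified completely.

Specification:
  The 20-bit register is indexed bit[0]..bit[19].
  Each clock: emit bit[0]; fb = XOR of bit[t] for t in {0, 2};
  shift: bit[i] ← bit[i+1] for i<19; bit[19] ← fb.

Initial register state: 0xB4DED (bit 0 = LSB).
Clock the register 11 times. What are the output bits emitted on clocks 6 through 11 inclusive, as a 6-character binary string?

111101

reg_0 = 0xB4DED
clock 1: out=1, reg = 0x5A6F6
clock 2: out=0, reg = 0xAD37B
clock 3: out=1, reg = 0xD69BD
clock 4: out=1, reg = 0x6B4DE
clock 5: out=0, reg = 0xB5A6F
clock 6: out=1, reg = 0x5AD37
clock 7: out=1, reg = 0x2D69B
clock 8: out=1, reg = 0x96B4D
clock 9: out=1, reg = 0x4B5A6
clock 10: out=0, reg = 0xA5AD3
clock 11: out=1, reg = 0xD2D69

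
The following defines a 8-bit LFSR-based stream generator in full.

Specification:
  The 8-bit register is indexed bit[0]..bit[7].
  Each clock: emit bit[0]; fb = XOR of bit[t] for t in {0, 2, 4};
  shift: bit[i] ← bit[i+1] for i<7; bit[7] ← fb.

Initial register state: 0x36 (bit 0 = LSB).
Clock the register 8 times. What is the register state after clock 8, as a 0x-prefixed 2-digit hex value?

0xB8

reg_0 = 0x36
clock 1: out=0, reg = 0x1B
clock 2: out=1, reg = 0x0D
clock 3: out=1, reg = 0x06
clock 4: out=0, reg = 0x83
clock 5: out=1, reg = 0xC1
clock 6: out=1, reg = 0xE0
clock 7: out=0, reg = 0x70
clock 8: out=0, reg = 0xB8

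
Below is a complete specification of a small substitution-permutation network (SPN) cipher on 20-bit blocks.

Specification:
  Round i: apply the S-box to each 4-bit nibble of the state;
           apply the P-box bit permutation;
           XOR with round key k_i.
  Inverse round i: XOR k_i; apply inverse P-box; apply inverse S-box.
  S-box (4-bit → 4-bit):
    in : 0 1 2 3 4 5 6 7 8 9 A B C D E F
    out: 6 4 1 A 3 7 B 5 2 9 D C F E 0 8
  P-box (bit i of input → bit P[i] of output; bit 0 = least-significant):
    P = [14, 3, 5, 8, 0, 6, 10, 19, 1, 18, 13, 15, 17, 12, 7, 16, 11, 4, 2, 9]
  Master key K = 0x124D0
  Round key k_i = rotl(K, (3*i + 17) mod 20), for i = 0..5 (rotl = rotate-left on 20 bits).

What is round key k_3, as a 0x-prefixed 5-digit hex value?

K = 0x124D0
k_0 = rotl(K, (3*0+17) mod 20) = rotl(K, 17) = 0x0249A
k_1 = rotl(K, (3*1+17) mod 20) = rotl(K, 0) = 0x124D0
k_2 = rotl(K, (3*2+17) mod 20) = rotl(K, 3) = 0x92680
k_3 = rotl(K, (3*3+17) mod 20) = rotl(K, 6) = 0x93404

0x93404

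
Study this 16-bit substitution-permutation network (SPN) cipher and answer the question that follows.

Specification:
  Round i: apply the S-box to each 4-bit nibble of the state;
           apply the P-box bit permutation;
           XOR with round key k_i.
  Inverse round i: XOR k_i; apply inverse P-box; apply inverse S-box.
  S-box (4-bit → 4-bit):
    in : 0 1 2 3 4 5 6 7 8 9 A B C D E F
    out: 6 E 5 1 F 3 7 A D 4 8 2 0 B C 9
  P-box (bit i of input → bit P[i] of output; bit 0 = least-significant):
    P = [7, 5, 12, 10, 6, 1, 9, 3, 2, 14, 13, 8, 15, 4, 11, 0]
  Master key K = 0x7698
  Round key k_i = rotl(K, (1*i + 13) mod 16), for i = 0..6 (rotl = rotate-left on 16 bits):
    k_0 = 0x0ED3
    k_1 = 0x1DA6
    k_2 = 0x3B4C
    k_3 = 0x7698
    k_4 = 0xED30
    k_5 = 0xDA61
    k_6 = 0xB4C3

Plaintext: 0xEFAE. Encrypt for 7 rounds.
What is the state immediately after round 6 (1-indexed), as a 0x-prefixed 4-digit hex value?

s_0 = plaintext = 0xEFAE
s_1 = Round(s_0, k_0) = 0x13DE
s_2 = Round(s_1, k_1) = 0x01F9
s_3 = Round(s_2, k_2) = 0x4214
s_4 = Round(s_3, k_3) = 0xC827
s_5 = Round(s_4, k_4) = 0xCA54
s_6 = Round(s_5, k_5) = 0xCF83
s_7 = Round(s_6, k_6) = 0xB70F

0xCF83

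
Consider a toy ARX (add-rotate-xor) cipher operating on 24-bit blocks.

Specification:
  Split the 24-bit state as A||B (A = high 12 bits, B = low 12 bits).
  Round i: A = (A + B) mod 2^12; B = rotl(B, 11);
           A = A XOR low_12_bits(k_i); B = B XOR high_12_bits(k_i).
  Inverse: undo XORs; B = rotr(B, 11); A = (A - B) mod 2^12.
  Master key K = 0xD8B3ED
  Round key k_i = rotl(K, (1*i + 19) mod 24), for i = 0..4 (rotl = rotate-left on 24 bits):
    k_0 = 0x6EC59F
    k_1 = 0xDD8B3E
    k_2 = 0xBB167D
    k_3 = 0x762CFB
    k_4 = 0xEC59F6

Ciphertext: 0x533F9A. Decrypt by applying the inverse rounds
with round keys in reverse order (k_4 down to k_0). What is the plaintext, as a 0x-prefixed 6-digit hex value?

s_0 = ciphertext = 0x533F9A
s_1 = InvRound(s_0, k_4) = 0xA072BE
s_2 = InvRound(s_1, k_3) = 0xB44BB8
s_3 = InvRound(s_2, k_2) = 0xD27012
s_4 = InvRound(s_3, k_1) = 0xA84B95
s_5 = InvRound(s_4, k_0) = 0x428AF3

0x428AF3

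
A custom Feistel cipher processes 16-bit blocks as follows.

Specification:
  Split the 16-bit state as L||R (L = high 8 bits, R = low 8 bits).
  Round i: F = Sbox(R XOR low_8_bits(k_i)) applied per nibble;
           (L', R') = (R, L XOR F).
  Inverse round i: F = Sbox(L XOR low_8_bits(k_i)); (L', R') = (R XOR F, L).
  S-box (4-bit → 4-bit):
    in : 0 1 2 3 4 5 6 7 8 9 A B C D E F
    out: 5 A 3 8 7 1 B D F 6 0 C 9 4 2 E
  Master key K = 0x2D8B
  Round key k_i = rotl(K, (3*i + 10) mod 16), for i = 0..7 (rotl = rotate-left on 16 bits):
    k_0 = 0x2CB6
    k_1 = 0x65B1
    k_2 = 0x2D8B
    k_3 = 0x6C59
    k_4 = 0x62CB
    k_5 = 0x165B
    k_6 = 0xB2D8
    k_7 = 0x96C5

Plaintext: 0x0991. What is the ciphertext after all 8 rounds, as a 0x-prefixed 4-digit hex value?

0x35A9

s_0 = plaintext = 0x0991
s_1 = Round(s_0, k_0) = 0x9134
s_2 = Round(s_1, k_1) = 0x3460
s_3 = Round(s_2, k_2) = 0x6018
s_4 = Round(s_3, k_3) = 0x181A
s_5 = Round(s_4, k_4) = 0x1A52
s_6 = Round(s_5, k_5) = 0x524C
s_7 = Round(s_6, k_6) = 0x4C35
s_8 = Round(s_7, k_7) = 0x35A9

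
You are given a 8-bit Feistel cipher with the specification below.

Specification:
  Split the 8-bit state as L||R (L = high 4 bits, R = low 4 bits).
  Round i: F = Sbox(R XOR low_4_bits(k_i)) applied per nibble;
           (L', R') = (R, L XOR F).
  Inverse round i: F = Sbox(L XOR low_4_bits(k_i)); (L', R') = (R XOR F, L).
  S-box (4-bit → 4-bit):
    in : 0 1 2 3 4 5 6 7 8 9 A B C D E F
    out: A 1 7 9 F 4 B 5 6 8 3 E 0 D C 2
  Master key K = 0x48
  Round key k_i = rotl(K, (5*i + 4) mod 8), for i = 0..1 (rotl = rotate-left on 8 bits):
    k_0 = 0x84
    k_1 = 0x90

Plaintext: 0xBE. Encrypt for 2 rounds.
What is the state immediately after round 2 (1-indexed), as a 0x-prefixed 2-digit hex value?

s_0 = plaintext = 0xBE
s_1 = Round(s_0, k_0) = 0xE8
s_2 = Round(s_1, k_1) = 0x88

0x88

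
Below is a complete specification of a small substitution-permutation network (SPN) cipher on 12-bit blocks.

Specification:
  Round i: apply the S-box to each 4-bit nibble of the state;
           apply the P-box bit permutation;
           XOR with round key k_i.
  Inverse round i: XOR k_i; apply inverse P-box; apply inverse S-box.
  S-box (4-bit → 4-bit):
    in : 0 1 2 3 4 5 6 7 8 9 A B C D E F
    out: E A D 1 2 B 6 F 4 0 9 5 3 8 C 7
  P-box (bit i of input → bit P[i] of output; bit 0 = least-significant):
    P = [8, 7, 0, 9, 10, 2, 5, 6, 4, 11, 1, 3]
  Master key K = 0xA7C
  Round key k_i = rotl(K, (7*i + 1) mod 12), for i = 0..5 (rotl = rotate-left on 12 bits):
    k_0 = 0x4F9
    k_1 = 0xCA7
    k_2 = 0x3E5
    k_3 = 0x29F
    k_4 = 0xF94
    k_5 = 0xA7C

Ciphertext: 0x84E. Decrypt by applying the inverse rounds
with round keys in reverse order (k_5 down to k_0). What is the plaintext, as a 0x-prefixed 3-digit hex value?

s_0 = ciphertext = 0x84E
s_1 = InvRound(s_0, k_5) = 0xB8D
s_2 = InvRound(s_1, k_4) = 0xA38
s_3 = InvRound(s_2, k_3) = 0x666
s_4 = InvRound(s_3, k_2) = 0x83F
s_5 = InvRound(s_4, k_1) = 0xA34
s_6 = InvRound(s_5, k_0) = 0x150

0x150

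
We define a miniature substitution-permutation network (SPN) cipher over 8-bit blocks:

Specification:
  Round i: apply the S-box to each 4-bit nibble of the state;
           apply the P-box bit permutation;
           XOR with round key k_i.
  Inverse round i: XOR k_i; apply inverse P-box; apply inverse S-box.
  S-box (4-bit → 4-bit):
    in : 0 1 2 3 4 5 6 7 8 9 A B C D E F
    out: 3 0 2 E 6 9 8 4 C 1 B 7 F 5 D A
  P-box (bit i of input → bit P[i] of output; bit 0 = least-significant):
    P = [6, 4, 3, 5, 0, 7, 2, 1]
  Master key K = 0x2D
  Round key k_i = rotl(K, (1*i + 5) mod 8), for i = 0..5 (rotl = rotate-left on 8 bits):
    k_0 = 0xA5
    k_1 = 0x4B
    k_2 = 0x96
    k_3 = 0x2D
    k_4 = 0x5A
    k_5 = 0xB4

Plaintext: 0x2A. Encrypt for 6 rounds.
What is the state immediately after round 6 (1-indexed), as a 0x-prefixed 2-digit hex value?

s_0 = plaintext = 0x2A
s_1 = Round(s_0, k_0) = 0x55
s_2 = Round(s_1, k_1) = 0x28
s_3 = Round(s_2, k_2) = 0x3E
s_4 = Round(s_3, k_3) = 0xC3
s_5 = Round(s_4, k_4) = 0xE5
s_6 = Round(s_5, k_5) = 0xD3

0xD3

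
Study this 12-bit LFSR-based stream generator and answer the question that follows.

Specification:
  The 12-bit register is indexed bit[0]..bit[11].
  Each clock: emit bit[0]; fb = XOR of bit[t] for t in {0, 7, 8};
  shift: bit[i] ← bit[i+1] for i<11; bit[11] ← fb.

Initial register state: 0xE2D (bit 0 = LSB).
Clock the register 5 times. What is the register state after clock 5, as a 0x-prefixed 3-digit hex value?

reg_0 = 0xE2D
clock 1: out=1, reg = 0xF16
clock 2: out=0, reg = 0xF8B
clock 3: out=1, reg = 0xFC5
clock 4: out=1, reg = 0xFE2
clock 5: out=0, reg = 0x7F1

0x7F1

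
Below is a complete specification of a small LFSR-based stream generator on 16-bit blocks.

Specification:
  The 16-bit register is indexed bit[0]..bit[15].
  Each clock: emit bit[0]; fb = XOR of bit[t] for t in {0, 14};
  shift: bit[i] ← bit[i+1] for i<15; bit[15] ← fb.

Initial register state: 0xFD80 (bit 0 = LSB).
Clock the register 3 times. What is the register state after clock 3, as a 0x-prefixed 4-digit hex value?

reg_0 = 0xFD80
clock 1: out=0, reg = 0xFEC0
clock 2: out=0, reg = 0xFF60
clock 3: out=0, reg = 0xFFB0

0xFFB0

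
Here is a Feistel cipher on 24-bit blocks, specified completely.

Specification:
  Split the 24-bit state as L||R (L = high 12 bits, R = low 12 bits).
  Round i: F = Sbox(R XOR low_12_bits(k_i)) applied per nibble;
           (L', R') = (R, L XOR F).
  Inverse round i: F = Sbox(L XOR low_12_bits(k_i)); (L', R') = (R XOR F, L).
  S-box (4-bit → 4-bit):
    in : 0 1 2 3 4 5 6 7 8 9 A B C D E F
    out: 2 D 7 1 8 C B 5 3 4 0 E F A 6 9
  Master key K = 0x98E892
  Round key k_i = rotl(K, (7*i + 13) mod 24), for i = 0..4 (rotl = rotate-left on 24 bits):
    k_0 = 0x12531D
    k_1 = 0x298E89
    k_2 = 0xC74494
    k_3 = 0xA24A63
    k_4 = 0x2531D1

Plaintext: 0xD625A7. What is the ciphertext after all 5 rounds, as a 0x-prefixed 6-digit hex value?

s_0 = plaintext = 0xD625A7
s_1 = Round(s_0, k_0) = 0x5A7682
s_2 = Round(s_1, k_1) = 0x682689
s_3 = Round(s_2, k_2) = 0x689158
s_4 = Round(s_3, k_3) = 0x158897
s_5 = Round(s_4, k_4) = 0x8975D3

0x8975D3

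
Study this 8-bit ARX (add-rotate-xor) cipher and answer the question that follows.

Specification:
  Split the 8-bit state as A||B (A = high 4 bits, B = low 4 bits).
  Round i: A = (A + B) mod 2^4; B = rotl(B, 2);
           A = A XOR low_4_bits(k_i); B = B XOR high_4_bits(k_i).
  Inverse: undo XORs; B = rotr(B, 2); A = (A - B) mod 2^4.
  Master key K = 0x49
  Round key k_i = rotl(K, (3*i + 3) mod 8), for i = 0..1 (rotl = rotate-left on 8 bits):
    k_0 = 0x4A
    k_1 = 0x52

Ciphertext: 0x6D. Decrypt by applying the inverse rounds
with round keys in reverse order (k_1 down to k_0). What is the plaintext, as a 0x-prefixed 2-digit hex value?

0xF9

s_0 = ciphertext = 0x6D
s_1 = InvRound(s_0, k_1) = 0x22
s_2 = InvRound(s_1, k_0) = 0xF9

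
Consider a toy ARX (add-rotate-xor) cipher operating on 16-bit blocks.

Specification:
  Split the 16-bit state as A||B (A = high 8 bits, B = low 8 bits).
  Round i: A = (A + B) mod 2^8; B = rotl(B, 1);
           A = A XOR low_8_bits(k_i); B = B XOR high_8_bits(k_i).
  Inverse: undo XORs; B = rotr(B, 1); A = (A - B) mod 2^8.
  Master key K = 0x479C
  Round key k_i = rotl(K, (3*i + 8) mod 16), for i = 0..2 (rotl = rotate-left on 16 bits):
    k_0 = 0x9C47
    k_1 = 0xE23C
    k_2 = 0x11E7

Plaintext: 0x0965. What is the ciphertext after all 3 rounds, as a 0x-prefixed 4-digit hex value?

0x768D

s_0 = plaintext = 0x0965
s_1 = Round(s_0, k_0) = 0x2956
s_2 = Round(s_1, k_1) = 0x434E
s_3 = Round(s_2, k_2) = 0x768D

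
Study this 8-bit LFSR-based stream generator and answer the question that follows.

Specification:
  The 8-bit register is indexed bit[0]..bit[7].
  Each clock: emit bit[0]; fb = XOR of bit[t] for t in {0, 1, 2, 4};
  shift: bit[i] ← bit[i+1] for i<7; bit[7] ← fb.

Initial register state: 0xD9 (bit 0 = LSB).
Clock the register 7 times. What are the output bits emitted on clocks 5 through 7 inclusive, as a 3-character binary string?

101

reg_0 = 0xD9
clock 1: out=1, reg = 0x6C
clock 2: out=0, reg = 0xB6
clock 3: out=0, reg = 0xDB
clock 4: out=1, reg = 0xED
clock 5: out=1, reg = 0x76
clock 6: out=0, reg = 0xBB
clock 7: out=1, reg = 0xDD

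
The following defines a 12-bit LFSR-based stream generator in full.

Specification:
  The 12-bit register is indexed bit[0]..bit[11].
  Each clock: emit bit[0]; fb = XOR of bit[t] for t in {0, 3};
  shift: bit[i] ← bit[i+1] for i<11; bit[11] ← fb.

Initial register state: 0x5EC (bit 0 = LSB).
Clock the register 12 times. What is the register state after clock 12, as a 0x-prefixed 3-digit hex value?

0x751

reg_0 = 0x5EC
clock 1: out=0, reg = 0xAF6
clock 2: out=0, reg = 0x57B
clock 3: out=1, reg = 0x2BD
clock 4: out=1, reg = 0x15E
clock 5: out=0, reg = 0x8AF
clock 6: out=1, reg = 0x457
clock 7: out=1, reg = 0xA2B
clock 8: out=1, reg = 0x515
clock 9: out=1, reg = 0xA8A
clock 10: out=0, reg = 0xD45
clock 11: out=1, reg = 0xEA2
clock 12: out=0, reg = 0x751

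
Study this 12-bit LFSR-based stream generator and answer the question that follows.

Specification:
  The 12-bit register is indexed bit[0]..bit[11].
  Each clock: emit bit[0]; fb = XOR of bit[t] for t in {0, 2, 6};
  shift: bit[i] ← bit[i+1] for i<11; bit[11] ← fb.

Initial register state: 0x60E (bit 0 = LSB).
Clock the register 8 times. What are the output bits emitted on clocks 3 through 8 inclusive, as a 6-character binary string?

110000

reg_0 = 0x60E
clock 1: out=0, reg = 0xB07
clock 2: out=1, reg = 0x583
clock 3: out=1, reg = 0xAC1
clock 4: out=1, reg = 0x560
clock 5: out=0, reg = 0xAB0
clock 6: out=0, reg = 0x558
clock 7: out=0, reg = 0xAAC
clock 8: out=0, reg = 0xD56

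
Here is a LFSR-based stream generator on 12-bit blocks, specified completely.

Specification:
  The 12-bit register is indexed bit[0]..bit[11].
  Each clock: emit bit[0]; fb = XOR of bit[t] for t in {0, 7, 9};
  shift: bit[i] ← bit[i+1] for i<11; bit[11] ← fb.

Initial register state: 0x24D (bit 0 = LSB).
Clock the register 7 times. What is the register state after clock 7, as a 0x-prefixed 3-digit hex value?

reg_0 = 0x24D
clock 1: out=1, reg = 0x126
clock 2: out=0, reg = 0x093
clock 3: out=1, reg = 0x049
clock 4: out=1, reg = 0x824
clock 5: out=0, reg = 0x412
clock 6: out=0, reg = 0x209
clock 7: out=1, reg = 0x104

0x104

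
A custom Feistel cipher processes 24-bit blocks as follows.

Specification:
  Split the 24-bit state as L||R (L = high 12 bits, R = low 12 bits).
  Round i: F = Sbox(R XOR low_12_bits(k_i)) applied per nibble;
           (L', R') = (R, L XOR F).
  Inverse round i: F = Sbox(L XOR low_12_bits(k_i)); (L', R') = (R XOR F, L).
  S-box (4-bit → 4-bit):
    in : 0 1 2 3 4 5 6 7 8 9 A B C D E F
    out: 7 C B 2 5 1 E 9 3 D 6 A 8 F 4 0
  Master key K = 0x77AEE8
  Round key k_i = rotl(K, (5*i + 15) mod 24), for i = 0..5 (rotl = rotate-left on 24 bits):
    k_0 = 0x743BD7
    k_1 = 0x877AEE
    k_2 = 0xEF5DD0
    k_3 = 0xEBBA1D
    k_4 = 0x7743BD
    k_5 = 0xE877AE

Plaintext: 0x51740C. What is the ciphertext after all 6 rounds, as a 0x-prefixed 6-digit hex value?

s_0 = plaintext = 0x51740C
s_1 = Round(s_0, k_0) = 0x40C5ED
s_2 = Round(s_1, k_1) = 0x5ED47E
s_3 = Round(s_2, k_2) = 0x47E889
s_4 = Round(s_3, k_3) = 0x889FAB
s_5 = Round(s_4, k_4) = 0xFAB047
s_6 = Round(s_5, k_5) = 0x0476E6

0x0476E6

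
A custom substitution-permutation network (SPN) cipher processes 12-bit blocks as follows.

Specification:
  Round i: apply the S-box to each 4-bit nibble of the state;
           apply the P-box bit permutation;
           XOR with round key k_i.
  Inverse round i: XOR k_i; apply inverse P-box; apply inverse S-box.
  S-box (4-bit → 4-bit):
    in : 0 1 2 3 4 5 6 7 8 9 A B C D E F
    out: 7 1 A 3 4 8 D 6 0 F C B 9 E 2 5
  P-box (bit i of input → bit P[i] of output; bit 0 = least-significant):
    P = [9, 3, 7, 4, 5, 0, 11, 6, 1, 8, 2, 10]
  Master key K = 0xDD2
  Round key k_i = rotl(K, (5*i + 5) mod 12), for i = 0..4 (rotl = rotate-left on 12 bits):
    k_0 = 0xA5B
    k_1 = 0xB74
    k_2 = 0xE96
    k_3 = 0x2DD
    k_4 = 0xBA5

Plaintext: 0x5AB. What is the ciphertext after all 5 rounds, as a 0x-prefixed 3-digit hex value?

s_0 = plaintext = 0x5AB
s_1 = Round(s_0, k_0) = 0x403
s_2 = Round(s_1, k_1) = 0x159
s_3 = Round(s_2, k_2) = 0xC4C
s_4 = Round(s_3, k_3) = 0xCCF
s_5 = Round(s_4, k_4) = 0xD47

0xD47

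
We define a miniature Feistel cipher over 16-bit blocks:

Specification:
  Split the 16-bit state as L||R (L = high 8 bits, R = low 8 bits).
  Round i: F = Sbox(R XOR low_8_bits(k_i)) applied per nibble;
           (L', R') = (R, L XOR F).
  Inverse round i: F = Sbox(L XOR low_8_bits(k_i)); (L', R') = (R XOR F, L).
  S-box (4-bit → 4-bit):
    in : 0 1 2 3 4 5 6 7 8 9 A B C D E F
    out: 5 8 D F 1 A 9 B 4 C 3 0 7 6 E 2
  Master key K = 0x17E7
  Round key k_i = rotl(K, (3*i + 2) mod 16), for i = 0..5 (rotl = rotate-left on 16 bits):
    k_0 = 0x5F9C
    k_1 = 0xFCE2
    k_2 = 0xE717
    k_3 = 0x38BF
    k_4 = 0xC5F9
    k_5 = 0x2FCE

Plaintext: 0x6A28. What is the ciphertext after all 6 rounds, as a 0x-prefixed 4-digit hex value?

0x82E3

s_0 = plaintext = 0x6A28
s_1 = Round(s_0, k_0) = 0x286B
s_2 = Round(s_1, k_1) = 0x6B64
s_3 = Round(s_2, k_2) = 0x64D4
s_4 = Round(s_3, k_3) = 0xD4F4
s_5 = Round(s_4, k_4) = 0xF482
s_6 = Round(s_5, k_5) = 0x82E3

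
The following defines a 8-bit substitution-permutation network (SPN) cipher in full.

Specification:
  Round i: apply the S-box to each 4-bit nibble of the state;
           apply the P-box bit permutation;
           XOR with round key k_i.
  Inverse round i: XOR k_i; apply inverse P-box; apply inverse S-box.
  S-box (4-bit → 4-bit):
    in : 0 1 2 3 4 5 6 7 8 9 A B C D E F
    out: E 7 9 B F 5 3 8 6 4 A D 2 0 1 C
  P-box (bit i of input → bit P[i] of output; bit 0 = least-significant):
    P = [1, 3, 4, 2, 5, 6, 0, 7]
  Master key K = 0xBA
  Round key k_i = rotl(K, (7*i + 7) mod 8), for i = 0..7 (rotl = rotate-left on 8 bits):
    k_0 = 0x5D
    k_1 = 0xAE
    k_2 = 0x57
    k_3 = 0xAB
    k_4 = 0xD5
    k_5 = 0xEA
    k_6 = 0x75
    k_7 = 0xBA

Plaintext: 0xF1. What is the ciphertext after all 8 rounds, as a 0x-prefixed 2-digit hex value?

0x6C

s_0 = plaintext = 0xF1
s_1 = Round(s_0, k_0) = 0xC6
s_2 = Round(s_1, k_1) = 0xE4
s_3 = Round(s_2, k_2) = 0x69
s_4 = Round(s_3, k_3) = 0xDB
s_5 = Round(s_4, k_4) = 0xC3
s_6 = Round(s_5, k_5) = 0xA4
s_7 = Round(s_6, k_6) = 0xAB
s_8 = Round(s_7, k_7) = 0x6C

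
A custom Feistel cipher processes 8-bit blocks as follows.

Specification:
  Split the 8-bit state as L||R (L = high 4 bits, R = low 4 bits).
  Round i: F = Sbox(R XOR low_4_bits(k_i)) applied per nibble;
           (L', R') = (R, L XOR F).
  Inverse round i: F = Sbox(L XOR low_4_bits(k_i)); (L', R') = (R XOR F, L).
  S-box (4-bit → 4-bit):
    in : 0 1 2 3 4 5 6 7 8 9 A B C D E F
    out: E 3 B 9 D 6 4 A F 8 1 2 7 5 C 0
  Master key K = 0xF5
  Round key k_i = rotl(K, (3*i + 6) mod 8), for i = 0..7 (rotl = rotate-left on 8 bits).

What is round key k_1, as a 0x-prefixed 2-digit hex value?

K = 0xF5
k_0 = rotl(K, (3*0+6) mod 8) = rotl(K, 6) = 0x7D
k_1 = rotl(K, (3*1+6) mod 8) = rotl(K, 1) = 0xEB

0xEB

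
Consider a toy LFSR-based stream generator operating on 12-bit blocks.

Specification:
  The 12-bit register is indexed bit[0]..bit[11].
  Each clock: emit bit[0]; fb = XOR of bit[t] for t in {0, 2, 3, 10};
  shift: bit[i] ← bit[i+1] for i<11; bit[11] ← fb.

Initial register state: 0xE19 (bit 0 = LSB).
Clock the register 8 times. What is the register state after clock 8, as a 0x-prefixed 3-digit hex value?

0x13E

reg_0 = 0xE19
clock 1: out=1, reg = 0xF0C
clock 2: out=0, reg = 0xF86
clock 3: out=0, reg = 0x7C3
clock 4: out=1, reg = 0x3E1
clock 5: out=1, reg = 0x9F0
clock 6: out=0, reg = 0x4F8
clock 7: out=0, reg = 0x27C
clock 8: out=0, reg = 0x13E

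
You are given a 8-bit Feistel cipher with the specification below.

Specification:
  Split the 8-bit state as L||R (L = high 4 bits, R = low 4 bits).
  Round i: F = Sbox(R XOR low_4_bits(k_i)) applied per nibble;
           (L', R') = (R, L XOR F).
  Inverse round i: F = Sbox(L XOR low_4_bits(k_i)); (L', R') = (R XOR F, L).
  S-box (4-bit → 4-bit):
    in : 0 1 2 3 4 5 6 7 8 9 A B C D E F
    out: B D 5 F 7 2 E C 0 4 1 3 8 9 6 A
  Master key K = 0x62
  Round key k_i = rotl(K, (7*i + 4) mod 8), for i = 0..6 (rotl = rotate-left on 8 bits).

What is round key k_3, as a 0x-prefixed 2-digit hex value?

K = 0x62
k_0 = rotl(K, (7*0+4) mod 8) = rotl(K, 4) = 0x26
k_1 = rotl(K, (7*1+4) mod 8) = rotl(K, 3) = 0x13
k_2 = rotl(K, (7*2+4) mod 8) = rotl(K, 2) = 0x89
k_3 = rotl(K, (7*3+4) mod 8) = rotl(K, 1) = 0xC4

0xC4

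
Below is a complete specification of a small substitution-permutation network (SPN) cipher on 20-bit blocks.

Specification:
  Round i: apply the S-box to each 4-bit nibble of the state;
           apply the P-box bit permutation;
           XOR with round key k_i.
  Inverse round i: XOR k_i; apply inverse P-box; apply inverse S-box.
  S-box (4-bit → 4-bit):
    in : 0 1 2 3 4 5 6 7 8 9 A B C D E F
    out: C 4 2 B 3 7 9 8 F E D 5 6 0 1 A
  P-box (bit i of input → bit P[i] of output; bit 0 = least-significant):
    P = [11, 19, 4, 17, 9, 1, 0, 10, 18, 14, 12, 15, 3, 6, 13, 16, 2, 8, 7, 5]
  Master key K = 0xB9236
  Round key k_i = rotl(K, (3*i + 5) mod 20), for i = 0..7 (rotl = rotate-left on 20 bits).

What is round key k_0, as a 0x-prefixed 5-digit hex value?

K = 0xB9236
k_0 = rotl(K, (3*0+5) mod 20) = rotl(K, 5) = 0x246D7

0x246D7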